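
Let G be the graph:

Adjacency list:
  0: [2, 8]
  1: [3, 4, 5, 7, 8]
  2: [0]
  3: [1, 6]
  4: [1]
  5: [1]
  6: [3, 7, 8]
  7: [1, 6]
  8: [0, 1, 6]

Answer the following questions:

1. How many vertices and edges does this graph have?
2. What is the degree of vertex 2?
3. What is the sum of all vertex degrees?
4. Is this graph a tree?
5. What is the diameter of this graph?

Count: 9 vertices, 10 edges.
Vertex 2 has neighbors [0], degree = 1.
Handshaking lemma: 2 * 10 = 20.
A tree on 9 vertices has 8 edges. This graph has 10 edges (2 extra). Not a tree.
Diameter (longest shortest path) = 4.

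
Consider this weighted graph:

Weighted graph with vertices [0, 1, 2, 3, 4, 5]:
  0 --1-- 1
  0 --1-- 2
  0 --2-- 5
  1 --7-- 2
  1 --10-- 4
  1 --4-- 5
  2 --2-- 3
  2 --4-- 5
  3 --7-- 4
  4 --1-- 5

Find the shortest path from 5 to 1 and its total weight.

Using Dijkstra's algorithm from vertex 5:
Shortest path: 5 -> 0 -> 1
Total weight: 2 + 1 = 3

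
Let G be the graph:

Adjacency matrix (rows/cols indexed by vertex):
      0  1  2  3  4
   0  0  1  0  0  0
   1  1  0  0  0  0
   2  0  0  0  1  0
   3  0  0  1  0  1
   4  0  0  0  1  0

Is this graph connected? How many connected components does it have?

Checking connectivity: the graph has 2 connected component(s).
Components: [[0, 1], [2, 3, 4]]. The graph is NOT connected.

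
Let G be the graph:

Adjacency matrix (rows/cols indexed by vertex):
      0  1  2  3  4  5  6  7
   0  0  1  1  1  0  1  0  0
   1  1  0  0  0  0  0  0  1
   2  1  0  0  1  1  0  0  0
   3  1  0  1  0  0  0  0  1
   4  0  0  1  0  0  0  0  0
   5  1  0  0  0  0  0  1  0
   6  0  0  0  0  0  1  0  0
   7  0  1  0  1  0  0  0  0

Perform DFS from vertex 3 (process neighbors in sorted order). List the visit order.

DFS from vertex 3 (neighbors processed in ascending order):
Visit order: 3, 0, 1, 7, 2, 4, 5, 6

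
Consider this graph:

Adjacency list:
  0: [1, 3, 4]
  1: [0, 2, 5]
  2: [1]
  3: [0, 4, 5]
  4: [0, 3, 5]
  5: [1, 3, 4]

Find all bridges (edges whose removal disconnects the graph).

A bridge is an edge whose removal increases the number of connected components.
Bridges found: (1,2)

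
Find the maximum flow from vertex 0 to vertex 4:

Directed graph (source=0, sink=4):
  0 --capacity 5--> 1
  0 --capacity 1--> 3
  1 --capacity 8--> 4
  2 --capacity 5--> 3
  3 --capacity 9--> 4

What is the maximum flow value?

Computing max flow:
  Flow on (0->1): 5/5
  Flow on (0->3): 1/1
  Flow on (1->4): 5/8
  Flow on (3->4): 1/9
Maximum flow = 6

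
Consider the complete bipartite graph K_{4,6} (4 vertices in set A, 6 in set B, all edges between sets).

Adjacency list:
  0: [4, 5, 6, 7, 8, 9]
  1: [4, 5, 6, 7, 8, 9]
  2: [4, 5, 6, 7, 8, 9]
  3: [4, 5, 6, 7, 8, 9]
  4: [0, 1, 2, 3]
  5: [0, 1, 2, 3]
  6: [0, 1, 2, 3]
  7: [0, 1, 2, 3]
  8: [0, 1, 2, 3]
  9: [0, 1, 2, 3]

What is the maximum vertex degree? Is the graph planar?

Set-A vertices have degree 6; set-B vertices have degree 4. Maximum degree = max(4,6) = 6.
K_{4,6} contains K_{3,3} as a subgraph (since both sides have >= 3 vertices); by Kuratowski's theorem it is not planar.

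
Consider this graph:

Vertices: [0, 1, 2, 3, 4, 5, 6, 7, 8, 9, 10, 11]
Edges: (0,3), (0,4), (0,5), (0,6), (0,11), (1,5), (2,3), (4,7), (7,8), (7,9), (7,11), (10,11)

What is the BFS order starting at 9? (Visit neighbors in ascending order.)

BFS from vertex 9 (neighbors processed in ascending order):
Visit order: 9, 7, 4, 8, 11, 0, 10, 3, 5, 6, 2, 1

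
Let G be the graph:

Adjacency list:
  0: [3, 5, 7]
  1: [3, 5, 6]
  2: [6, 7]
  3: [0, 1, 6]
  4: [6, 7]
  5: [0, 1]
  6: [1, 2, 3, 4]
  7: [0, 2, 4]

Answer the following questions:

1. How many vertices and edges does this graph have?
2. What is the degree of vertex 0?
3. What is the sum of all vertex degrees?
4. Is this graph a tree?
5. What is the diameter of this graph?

Count: 8 vertices, 11 edges.
Vertex 0 has neighbors [3, 5, 7], degree = 3.
Handshaking lemma: 2 * 11 = 22.
A tree on 8 vertices has 7 edges. This graph has 11 edges (4 extra). Not a tree.
Diameter (longest shortest path) = 3.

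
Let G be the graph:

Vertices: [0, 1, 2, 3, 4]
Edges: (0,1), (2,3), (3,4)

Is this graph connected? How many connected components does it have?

Checking connectivity: the graph has 2 connected component(s).
Components: [[0, 1], [2, 3, 4]]. The graph is NOT connected.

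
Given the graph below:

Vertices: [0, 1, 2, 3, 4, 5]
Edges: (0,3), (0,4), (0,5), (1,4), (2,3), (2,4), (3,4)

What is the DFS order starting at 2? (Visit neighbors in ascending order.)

DFS from vertex 2 (neighbors processed in ascending order):
Visit order: 2, 3, 0, 4, 1, 5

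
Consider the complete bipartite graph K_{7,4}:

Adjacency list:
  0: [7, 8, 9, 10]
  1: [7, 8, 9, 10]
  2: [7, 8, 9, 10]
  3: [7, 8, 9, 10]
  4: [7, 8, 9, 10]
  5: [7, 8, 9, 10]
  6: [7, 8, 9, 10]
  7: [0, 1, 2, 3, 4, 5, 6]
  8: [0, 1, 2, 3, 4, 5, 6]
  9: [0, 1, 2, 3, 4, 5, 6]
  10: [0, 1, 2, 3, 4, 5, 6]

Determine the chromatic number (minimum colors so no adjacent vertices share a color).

K_{7,4} is bipartite: vertices split into two independent sets of size 7 and 4.
Color one set 0, the other 1. No adjacent vertices share a color.
Chromatic number = 2.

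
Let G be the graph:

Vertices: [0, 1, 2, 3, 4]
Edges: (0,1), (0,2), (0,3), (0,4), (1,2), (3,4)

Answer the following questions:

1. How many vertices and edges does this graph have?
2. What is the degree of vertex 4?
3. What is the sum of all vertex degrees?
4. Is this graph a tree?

Count: 5 vertices, 6 edges.
Vertex 4 has neighbors [0, 3], degree = 2.
Handshaking lemma: 2 * 6 = 12.
A tree on 5 vertices has 4 edges. This graph has 6 edges (2 extra). Not a tree.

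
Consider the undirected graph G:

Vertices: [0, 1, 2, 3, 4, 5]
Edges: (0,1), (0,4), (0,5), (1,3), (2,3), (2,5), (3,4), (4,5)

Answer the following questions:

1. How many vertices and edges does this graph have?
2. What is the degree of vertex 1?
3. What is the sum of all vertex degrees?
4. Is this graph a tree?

Count: 6 vertices, 8 edges.
Vertex 1 has neighbors [0, 3], degree = 2.
Handshaking lemma: 2 * 8 = 16.
A tree on 6 vertices has 5 edges. This graph has 8 edges (3 extra). Not a tree.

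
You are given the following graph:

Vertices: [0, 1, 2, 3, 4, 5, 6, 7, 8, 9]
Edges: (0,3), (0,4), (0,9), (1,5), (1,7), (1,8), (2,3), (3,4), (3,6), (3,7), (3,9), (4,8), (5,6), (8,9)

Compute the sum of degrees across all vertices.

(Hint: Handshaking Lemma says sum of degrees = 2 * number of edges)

Count edges: 14 edges.
By Handshaking Lemma: sum of degrees = 2 * 14 = 28.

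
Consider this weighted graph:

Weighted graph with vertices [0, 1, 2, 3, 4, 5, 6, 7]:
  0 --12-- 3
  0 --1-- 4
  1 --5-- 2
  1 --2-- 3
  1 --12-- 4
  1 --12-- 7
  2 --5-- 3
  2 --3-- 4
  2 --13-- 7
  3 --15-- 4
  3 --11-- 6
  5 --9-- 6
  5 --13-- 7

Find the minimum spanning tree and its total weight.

Applying Kruskal's algorithm (sort edges by weight, add if no cycle):
  Add (0,4) w=1
  Add (1,3) w=2
  Add (2,4) w=3
  Add (1,2) w=5
  Skip (2,3) w=5 (creates cycle)
  Add (5,6) w=9
  Add (3,6) w=11
  Skip (0,3) w=12 (creates cycle)
  Add (1,7) w=12
  Skip (1,4) w=12 (creates cycle)
  Skip (2,7) w=13 (creates cycle)
  Skip (5,7) w=13 (creates cycle)
  Skip (3,4) w=15 (creates cycle)
MST weight = 43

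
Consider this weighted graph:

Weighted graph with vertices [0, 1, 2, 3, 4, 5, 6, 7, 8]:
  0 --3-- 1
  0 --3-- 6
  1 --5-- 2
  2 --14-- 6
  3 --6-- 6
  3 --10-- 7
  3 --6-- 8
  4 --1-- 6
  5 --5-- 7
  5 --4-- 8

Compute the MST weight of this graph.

Applying Kruskal's algorithm (sort edges by weight, add if no cycle):
  Add (4,6) w=1
  Add (0,6) w=3
  Add (0,1) w=3
  Add (5,8) w=4
  Add (1,2) w=5
  Add (5,7) w=5
  Add (3,8) w=6
  Add (3,6) w=6
  Skip (3,7) w=10 (creates cycle)
  Skip (2,6) w=14 (creates cycle)
MST weight = 33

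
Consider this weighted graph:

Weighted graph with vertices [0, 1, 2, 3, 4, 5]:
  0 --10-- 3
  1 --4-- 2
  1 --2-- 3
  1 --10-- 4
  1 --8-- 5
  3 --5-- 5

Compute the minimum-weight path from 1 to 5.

Using Dijkstra's algorithm from vertex 1:
Shortest path: 1 -> 3 -> 5
Total weight: 2 + 5 = 7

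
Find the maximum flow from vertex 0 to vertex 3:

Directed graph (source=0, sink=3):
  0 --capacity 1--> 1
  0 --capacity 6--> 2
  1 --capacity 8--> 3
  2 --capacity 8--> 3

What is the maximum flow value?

Computing max flow:
  Flow on (0->1): 1/1
  Flow on (0->2): 6/6
  Flow on (1->3): 1/8
  Flow on (2->3): 6/8
Maximum flow = 7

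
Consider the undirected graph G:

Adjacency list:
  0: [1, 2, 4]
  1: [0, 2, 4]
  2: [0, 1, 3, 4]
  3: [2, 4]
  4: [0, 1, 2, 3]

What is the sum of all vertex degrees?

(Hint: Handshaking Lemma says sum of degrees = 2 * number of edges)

Count edges: 8 edges.
By Handshaking Lemma: sum of degrees = 2 * 8 = 16.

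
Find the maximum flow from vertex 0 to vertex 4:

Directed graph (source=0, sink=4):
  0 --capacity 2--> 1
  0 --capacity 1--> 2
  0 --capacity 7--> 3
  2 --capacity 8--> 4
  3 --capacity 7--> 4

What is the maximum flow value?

Computing max flow:
  Flow on (0->2): 1/1
  Flow on (0->3): 7/7
  Flow on (2->4): 1/8
  Flow on (3->4): 7/7
Maximum flow = 8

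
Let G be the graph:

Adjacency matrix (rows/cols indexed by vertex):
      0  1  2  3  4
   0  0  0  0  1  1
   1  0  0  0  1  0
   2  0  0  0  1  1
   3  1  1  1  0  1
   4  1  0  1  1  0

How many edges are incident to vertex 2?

Vertex 2 has neighbors [3, 4], so deg(2) = 2.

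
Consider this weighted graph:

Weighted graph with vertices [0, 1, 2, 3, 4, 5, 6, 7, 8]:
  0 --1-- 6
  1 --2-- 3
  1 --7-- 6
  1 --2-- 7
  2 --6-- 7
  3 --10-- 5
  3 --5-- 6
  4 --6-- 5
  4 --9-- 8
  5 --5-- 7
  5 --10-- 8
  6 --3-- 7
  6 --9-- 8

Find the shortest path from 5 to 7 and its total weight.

Using Dijkstra's algorithm from vertex 5:
Shortest path: 5 -> 7
Total weight: 5 = 5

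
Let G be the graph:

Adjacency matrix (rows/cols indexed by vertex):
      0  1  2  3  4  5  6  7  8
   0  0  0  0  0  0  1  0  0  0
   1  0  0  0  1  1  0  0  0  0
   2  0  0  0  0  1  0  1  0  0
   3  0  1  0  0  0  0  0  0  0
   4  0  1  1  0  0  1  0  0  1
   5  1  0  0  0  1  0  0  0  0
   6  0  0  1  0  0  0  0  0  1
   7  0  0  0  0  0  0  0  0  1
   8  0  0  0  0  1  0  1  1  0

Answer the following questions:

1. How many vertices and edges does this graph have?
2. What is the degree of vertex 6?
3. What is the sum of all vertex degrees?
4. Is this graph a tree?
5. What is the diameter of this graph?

Count: 9 vertices, 9 edges.
Vertex 6 has neighbors [2, 8], degree = 2.
Handshaking lemma: 2 * 9 = 18.
A tree on 9 vertices has 8 edges. This graph has 9 edges (1 extra). Not a tree.
Diameter (longest shortest path) = 4.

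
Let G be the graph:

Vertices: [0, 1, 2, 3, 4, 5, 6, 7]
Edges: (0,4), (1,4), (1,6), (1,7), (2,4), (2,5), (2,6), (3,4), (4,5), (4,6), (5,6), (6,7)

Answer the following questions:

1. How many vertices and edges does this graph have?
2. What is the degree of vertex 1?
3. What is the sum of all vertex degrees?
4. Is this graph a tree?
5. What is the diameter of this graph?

Count: 8 vertices, 12 edges.
Vertex 1 has neighbors [4, 6, 7], degree = 3.
Handshaking lemma: 2 * 12 = 24.
A tree on 8 vertices has 7 edges. This graph has 12 edges (5 extra). Not a tree.
Diameter (longest shortest path) = 3.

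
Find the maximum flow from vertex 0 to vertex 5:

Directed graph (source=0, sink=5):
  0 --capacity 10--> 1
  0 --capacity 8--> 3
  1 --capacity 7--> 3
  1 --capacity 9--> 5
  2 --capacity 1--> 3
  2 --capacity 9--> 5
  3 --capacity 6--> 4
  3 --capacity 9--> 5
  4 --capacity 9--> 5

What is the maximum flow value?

Computing max flow:
  Flow on (0->1): 10/10
  Flow on (0->3): 8/8
  Flow on (1->3): 1/7
  Flow on (1->5): 9/9
  Flow on (3->5): 9/9
Maximum flow = 18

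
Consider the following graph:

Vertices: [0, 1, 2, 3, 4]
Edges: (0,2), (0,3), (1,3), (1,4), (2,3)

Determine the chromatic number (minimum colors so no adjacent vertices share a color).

The graph has a maximum clique of size 3 (lower bound on chromatic number).
A valid 3-coloring: {0: 1, 1: 1, 2: 2, 3: 0, 4: 0}.
Chromatic number = 3.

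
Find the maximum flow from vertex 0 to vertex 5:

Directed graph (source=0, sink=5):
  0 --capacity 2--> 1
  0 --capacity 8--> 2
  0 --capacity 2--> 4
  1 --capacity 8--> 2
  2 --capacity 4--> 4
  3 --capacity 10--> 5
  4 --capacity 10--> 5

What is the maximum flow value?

Computing max flow:
  Flow on (0->2): 4/8
  Flow on (0->4): 2/2
  Flow on (2->4): 4/4
  Flow on (4->5): 6/10
Maximum flow = 6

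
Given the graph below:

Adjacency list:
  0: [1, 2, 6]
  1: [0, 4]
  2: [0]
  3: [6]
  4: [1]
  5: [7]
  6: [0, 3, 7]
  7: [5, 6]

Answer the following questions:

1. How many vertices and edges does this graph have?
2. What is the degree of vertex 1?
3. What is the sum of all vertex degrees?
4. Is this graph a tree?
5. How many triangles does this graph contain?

Count: 8 vertices, 7 edges.
Vertex 1 has neighbors [0, 4], degree = 2.
Handshaking lemma: 2 * 7 = 14.
A graph is a tree iff it is connected and has exactly n-1 edges. This graph is connected (all 8 vertices in one component) and has 8-1 = 7 edges. It is a tree.
Number of triangles = 0.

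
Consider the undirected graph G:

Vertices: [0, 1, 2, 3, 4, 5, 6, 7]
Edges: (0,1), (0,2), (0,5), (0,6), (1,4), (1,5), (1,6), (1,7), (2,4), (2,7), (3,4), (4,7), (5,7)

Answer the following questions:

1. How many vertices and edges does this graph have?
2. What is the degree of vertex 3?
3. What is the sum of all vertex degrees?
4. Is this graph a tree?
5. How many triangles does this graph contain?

Count: 8 vertices, 13 edges.
Vertex 3 has neighbors [4], degree = 1.
Handshaking lemma: 2 * 13 = 26.
A tree on 8 vertices has 7 edges. This graph has 13 edges (6 extra). Not a tree.
Number of triangles = 5.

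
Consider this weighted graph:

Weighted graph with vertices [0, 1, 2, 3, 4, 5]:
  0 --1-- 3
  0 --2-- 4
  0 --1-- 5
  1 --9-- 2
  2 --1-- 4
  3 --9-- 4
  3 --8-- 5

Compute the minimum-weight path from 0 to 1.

Using Dijkstra's algorithm from vertex 0:
Shortest path: 0 -> 4 -> 2 -> 1
Total weight: 2 + 1 + 9 = 12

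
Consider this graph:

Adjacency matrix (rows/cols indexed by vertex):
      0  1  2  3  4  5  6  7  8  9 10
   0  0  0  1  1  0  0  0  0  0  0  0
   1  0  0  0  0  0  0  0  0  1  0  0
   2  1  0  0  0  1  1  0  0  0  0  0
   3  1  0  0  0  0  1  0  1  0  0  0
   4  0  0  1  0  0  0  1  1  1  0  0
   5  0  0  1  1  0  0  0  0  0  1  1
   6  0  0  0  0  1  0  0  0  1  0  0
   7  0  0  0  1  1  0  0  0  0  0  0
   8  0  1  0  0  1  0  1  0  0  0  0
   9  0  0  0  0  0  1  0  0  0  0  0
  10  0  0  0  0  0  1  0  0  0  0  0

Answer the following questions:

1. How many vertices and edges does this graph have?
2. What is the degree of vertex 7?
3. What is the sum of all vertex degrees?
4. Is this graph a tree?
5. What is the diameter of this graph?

Count: 11 vertices, 13 edges.
Vertex 7 has neighbors [3, 4], degree = 2.
Handshaking lemma: 2 * 13 = 26.
A tree on 11 vertices has 10 edges. This graph has 13 edges (3 extra). Not a tree.
Diameter (longest shortest path) = 5.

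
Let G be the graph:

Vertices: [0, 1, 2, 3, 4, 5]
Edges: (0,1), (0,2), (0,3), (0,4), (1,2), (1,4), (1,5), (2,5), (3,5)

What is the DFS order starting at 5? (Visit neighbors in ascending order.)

DFS from vertex 5 (neighbors processed in ascending order):
Visit order: 5, 1, 0, 2, 3, 4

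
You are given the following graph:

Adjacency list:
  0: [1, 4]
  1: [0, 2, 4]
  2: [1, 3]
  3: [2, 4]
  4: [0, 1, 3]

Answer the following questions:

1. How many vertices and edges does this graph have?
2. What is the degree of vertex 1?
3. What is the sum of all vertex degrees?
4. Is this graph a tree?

Count: 5 vertices, 6 edges.
Vertex 1 has neighbors [0, 2, 4], degree = 3.
Handshaking lemma: 2 * 6 = 12.
A tree on 5 vertices has 4 edges. This graph has 6 edges (2 extra). Not a tree.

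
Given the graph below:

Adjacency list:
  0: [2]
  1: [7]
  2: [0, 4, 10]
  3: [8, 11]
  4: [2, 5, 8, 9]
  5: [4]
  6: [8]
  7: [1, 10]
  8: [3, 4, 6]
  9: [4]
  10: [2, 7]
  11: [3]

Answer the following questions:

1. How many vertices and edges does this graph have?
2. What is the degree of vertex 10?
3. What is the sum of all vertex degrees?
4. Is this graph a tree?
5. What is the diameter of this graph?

Count: 12 vertices, 11 edges.
Vertex 10 has neighbors [2, 7], degree = 2.
Handshaking lemma: 2 * 11 = 22.
A graph is a tree iff it is connected and has exactly n-1 edges. This graph is connected (all 12 vertices in one component) and has 12-1 = 11 edges. It is a tree.
Diameter (longest shortest path) = 7.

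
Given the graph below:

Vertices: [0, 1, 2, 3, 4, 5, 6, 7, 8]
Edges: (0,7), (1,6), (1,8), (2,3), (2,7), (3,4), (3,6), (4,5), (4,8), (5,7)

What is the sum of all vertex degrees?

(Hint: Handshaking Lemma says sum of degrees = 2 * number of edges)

Count edges: 10 edges.
By Handshaking Lemma: sum of degrees = 2 * 10 = 20.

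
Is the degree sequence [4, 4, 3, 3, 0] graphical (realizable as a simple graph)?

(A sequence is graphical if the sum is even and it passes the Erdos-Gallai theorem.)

Sum of degrees = 14. Sum is even but fails Erdos-Gallai. The sequence is NOT graphical.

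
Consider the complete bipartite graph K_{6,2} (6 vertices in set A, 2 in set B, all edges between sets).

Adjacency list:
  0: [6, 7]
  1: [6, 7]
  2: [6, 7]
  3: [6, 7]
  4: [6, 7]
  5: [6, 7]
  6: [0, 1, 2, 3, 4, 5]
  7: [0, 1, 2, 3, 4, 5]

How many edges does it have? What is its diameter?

K_{6,2} has 6 * 2 = 12 edges.
Any vertex reaches any opposite-side vertex in 1 step; same-side vertices reach in 2 steps via any opposite-side vertex.
Diameter = 2.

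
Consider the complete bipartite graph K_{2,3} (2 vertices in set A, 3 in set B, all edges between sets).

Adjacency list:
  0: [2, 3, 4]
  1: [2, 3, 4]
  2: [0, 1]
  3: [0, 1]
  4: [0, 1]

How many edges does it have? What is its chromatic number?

K_{2,3} has 2 * 3 = 6 edges.
Bipartite graphs have chromatic number 2 (color each partition differently).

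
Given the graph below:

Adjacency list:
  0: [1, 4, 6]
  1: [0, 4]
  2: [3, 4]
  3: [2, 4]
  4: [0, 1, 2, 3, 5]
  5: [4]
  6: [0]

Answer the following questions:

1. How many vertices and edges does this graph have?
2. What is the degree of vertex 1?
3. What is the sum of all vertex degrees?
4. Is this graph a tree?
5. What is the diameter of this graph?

Count: 7 vertices, 8 edges.
Vertex 1 has neighbors [0, 4], degree = 2.
Handshaking lemma: 2 * 8 = 16.
A tree on 7 vertices has 6 edges. This graph has 8 edges (2 extra). Not a tree.
Diameter (longest shortest path) = 3.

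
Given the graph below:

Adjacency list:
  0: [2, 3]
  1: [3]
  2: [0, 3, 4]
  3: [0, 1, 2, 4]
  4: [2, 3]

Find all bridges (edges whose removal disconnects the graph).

A bridge is an edge whose removal increases the number of connected components.
Bridges found: (1,3)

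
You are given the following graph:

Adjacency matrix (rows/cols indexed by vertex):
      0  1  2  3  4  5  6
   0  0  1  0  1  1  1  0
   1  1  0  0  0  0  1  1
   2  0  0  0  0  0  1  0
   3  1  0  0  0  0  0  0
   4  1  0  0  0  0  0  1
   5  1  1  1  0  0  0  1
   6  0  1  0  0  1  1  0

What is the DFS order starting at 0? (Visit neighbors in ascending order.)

DFS from vertex 0 (neighbors processed in ascending order):
Visit order: 0, 1, 5, 2, 6, 4, 3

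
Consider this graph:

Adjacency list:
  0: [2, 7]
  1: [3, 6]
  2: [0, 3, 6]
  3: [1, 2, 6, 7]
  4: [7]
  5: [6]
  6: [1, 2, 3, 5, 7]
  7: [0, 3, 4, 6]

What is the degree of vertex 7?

Vertex 7 has neighbors [0, 3, 4, 6], so deg(7) = 4.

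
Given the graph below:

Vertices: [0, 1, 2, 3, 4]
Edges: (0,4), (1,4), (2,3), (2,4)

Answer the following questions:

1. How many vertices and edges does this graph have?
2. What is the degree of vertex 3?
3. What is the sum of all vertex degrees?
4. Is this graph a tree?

Count: 5 vertices, 4 edges.
Vertex 3 has neighbors [2], degree = 1.
Handshaking lemma: 2 * 4 = 8.
A graph is a tree iff it is connected and has exactly n-1 edges. This graph is connected (all 5 vertices in one component) and has 5-1 = 4 edges. It is a tree.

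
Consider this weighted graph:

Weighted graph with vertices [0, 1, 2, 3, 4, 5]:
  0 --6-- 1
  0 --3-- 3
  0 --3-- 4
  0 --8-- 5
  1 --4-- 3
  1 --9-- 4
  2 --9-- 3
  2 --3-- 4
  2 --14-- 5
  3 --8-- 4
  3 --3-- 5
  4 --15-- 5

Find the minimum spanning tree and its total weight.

Applying Kruskal's algorithm (sort edges by weight, add if no cycle):
  Add (0,4) w=3
  Add (0,3) w=3
  Add (2,4) w=3
  Add (3,5) w=3
  Add (1,3) w=4
  Skip (0,1) w=6 (creates cycle)
  Skip (0,5) w=8 (creates cycle)
  Skip (3,4) w=8 (creates cycle)
  Skip (1,4) w=9 (creates cycle)
  Skip (2,3) w=9 (creates cycle)
  Skip (2,5) w=14 (creates cycle)
  Skip (4,5) w=15 (creates cycle)
MST weight = 16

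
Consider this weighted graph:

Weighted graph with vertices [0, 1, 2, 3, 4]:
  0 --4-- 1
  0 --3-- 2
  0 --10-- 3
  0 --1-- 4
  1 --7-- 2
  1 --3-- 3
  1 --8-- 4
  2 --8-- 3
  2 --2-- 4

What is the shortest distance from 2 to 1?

Using Dijkstra's algorithm from vertex 2:
Shortest path: 2 -> 1
Total weight: 7 = 7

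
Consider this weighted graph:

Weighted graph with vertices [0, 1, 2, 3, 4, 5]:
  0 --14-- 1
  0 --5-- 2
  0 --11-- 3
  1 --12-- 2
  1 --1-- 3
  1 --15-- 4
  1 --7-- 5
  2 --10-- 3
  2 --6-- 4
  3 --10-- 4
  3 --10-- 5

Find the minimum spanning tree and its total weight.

Applying Kruskal's algorithm (sort edges by weight, add if no cycle):
  Add (1,3) w=1
  Add (0,2) w=5
  Add (2,4) w=6
  Add (1,5) w=7
  Add (2,3) w=10
  Skip (3,5) w=10 (creates cycle)
  Skip (3,4) w=10 (creates cycle)
  Skip (0,3) w=11 (creates cycle)
  Skip (1,2) w=12 (creates cycle)
  Skip (0,1) w=14 (creates cycle)
  Skip (1,4) w=15 (creates cycle)
MST weight = 29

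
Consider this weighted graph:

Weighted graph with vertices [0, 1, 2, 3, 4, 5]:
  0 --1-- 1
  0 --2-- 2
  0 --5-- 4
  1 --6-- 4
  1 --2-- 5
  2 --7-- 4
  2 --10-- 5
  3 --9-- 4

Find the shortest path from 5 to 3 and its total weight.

Using Dijkstra's algorithm from vertex 5:
Shortest path: 5 -> 1 -> 4 -> 3
Total weight: 2 + 6 + 9 = 17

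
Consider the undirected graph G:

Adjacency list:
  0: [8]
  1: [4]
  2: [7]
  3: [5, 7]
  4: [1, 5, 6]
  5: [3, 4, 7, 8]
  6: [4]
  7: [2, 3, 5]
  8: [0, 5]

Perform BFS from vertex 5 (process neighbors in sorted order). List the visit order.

BFS from vertex 5 (neighbors processed in ascending order):
Visit order: 5, 3, 4, 7, 8, 1, 6, 2, 0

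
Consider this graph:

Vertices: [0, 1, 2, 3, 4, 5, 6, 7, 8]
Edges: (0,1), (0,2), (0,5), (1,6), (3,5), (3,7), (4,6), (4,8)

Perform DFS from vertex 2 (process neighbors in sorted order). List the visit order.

DFS from vertex 2 (neighbors processed in ascending order):
Visit order: 2, 0, 1, 6, 4, 8, 5, 3, 7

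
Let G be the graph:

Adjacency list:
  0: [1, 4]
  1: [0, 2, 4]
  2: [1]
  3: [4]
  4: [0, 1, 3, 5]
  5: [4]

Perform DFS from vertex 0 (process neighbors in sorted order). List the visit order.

DFS from vertex 0 (neighbors processed in ascending order):
Visit order: 0, 1, 2, 4, 3, 5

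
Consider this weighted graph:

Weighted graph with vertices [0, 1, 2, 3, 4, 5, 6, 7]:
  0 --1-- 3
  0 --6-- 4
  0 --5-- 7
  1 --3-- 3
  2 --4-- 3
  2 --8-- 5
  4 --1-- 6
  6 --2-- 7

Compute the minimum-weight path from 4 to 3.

Using Dijkstra's algorithm from vertex 4:
Shortest path: 4 -> 0 -> 3
Total weight: 6 + 1 = 7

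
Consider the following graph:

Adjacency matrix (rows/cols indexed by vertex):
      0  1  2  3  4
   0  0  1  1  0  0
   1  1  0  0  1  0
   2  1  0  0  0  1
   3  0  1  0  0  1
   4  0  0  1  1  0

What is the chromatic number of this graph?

The graph has a maximum clique of size 2 (lower bound on chromatic number).
A valid 3-coloring: {0: 0, 1: 1, 2: 1, 3: 0, 4: 2}.
No proper 2-coloring exists (verified by exhaustive search).
Chromatic number = 3.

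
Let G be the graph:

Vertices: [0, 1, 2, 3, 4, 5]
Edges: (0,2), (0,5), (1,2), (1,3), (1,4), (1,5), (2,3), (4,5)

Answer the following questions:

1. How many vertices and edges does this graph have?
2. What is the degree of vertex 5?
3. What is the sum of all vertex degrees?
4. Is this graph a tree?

Count: 6 vertices, 8 edges.
Vertex 5 has neighbors [0, 1, 4], degree = 3.
Handshaking lemma: 2 * 8 = 16.
A tree on 6 vertices has 5 edges. This graph has 8 edges (3 extra). Not a tree.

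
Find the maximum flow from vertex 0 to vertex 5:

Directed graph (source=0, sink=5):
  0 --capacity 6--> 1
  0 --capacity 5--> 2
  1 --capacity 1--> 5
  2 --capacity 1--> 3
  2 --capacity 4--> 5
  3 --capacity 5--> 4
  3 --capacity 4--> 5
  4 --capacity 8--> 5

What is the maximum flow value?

Computing max flow:
  Flow on (0->1): 1/6
  Flow on (0->2): 5/5
  Flow on (1->5): 1/1
  Flow on (2->3): 1/1
  Flow on (2->5): 4/4
  Flow on (3->5): 1/4
Maximum flow = 6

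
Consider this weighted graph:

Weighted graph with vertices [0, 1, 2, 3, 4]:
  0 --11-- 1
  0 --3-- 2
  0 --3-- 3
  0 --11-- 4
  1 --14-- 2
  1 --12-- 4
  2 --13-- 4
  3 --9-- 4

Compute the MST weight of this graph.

Applying Kruskal's algorithm (sort edges by weight, add if no cycle):
  Add (0,3) w=3
  Add (0,2) w=3
  Add (3,4) w=9
  Add (0,1) w=11
  Skip (0,4) w=11 (creates cycle)
  Skip (1,4) w=12 (creates cycle)
  Skip (2,4) w=13 (creates cycle)
  Skip (1,2) w=14 (creates cycle)
MST weight = 26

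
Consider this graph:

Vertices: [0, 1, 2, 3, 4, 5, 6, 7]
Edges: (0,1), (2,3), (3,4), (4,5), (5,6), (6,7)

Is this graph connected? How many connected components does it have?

Checking connectivity: the graph has 2 connected component(s).
Components: [[0, 1], [2, 3, 4, 5, 6, 7]]. The graph is NOT connected.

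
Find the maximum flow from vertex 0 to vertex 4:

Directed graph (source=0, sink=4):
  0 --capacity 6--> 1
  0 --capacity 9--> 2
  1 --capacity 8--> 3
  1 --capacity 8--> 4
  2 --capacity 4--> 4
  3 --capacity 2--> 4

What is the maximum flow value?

Computing max flow:
  Flow on (0->1): 6/6
  Flow on (0->2): 4/9
  Flow on (1->4): 6/8
  Flow on (2->4): 4/4
Maximum flow = 10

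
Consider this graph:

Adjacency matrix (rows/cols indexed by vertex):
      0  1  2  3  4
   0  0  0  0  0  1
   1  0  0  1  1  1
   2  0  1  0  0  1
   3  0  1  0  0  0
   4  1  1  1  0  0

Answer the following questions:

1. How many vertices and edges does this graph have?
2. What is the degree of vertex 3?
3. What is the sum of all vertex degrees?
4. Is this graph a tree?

Count: 5 vertices, 5 edges.
Vertex 3 has neighbors [1], degree = 1.
Handshaking lemma: 2 * 5 = 10.
A tree on 5 vertices has 4 edges. This graph has 5 edges (1 extra). Not a tree.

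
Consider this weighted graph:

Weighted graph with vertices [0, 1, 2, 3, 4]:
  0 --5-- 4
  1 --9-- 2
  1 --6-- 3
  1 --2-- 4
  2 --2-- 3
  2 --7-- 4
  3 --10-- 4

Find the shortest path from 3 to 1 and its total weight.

Using Dijkstra's algorithm from vertex 3:
Shortest path: 3 -> 1
Total weight: 6 = 6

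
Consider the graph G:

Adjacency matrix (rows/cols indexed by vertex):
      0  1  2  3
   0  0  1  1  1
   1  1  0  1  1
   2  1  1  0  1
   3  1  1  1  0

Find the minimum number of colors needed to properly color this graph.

The graph has a maximum clique of size 4 (lower bound on chromatic number).
A valid 4-coloring: {0: 0, 1: 1, 2: 2, 3: 3}.
Chromatic number = 4.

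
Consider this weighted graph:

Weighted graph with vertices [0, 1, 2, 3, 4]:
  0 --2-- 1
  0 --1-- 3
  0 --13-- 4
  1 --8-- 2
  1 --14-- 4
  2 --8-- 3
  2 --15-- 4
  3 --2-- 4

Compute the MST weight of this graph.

Applying Kruskal's algorithm (sort edges by weight, add if no cycle):
  Add (0,3) w=1
  Add (0,1) w=2
  Add (3,4) w=2
  Add (1,2) w=8
  Skip (2,3) w=8 (creates cycle)
  Skip (0,4) w=13 (creates cycle)
  Skip (1,4) w=14 (creates cycle)
  Skip (2,4) w=15 (creates cycle)
MST weight = 13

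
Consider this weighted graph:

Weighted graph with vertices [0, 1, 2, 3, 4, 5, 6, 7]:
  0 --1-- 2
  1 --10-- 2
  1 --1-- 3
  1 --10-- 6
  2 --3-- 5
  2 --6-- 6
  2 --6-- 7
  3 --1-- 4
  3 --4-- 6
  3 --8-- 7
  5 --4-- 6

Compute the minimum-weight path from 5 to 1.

Using Dijkstra's algorithm from vertex 5:
Shortest path: 5 -> 6 -> 3 -> 1
Total weight: 4 + 4 + 1 = 9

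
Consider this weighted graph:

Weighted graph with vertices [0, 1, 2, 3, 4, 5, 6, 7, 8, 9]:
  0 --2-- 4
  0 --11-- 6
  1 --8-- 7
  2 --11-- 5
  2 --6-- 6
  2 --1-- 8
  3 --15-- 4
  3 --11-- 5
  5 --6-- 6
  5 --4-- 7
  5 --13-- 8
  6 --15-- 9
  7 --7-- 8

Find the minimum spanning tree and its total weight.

Applying Kruskal's algorithm (sort edges by weight, add if no cycle):
  Add (2,8) w=1
  Add (0,4) w=2
  Add (5,7) w=4
  Add (2,6) w=6
  Add (5,6) w=6
  Skip (7,8) w=7 (creates cycle)
  Add (1,7) w=8
  Add (0,6) w=11
  Skip (2,5) w=11 (creates cycle)
  Add (3,5) w=11
  Skip (5,8) w=13 (creates cycle)
  Skip (3,4) w=15 (creates cycle)
  Add (6,9) w=15
MST weight = 64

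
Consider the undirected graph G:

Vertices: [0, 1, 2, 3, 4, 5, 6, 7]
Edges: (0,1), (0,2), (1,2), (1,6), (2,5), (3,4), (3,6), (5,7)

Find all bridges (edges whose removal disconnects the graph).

A bridge is an edge whose removal increases the number of connected components.
Bridges found: (1,6), (2,5), (3,4), (3,6), (5,7)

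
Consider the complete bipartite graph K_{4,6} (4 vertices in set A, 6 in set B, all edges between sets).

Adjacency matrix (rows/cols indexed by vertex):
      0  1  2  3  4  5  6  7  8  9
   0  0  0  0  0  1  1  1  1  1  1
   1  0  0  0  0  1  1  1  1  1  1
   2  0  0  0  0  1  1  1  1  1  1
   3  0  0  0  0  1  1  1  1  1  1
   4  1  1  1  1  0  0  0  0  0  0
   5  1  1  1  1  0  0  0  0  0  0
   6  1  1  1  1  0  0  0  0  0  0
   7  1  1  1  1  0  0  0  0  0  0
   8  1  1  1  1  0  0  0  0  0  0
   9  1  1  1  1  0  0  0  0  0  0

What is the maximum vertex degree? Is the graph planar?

Set-A vertices have degree 6; set-B vertices have degree 4. Maximum degree = max(4,6) = 6.
K_{4,6} contains K_{3,3} as a subgraph (since both sides have >= 3 vertices); by Kuratowski's theorem it is not planar.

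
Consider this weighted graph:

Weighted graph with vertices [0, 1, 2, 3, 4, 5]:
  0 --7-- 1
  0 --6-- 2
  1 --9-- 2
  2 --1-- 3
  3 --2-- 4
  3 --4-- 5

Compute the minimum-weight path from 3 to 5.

Using Dijkstra's algorithm from vertex 3:
Shortest path: 3 -> 5
Total weight: 4 = 4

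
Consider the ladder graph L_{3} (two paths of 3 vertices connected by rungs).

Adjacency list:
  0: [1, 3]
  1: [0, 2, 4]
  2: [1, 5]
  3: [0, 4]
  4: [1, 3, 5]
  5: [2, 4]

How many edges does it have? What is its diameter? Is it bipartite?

Ladder graph L_{3}: 3 rungs + 2 * (3-1) path edges = 3 + 4 = 7 edges.
Diameter = 3.
Ladder graphs are bipartite (alternating coloring along each path).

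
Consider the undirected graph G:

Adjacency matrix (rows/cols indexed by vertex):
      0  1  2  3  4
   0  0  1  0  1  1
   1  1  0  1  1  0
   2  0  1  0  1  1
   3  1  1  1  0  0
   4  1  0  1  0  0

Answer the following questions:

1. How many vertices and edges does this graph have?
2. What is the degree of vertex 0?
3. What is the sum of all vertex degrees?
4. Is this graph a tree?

Count: 5 vertices, 7 edges.
Vertex 0 has neighbors [1, 3, 4], degree = 3.
Handshaking lemma: 2 * 7 = 14.
A tree on 5 vertices has 4 edges. This graph has 7 edges (3 extra). Not a tree.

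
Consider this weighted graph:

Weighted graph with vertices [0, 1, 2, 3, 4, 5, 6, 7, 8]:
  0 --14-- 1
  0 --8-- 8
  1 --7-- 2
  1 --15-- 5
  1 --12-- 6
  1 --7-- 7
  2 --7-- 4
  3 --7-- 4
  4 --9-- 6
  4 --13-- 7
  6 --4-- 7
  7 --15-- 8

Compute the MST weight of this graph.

Applying Kruskal's algorithm (sort edges by weight, add if no cycle):
  Add (6,7) w=4
  Add (1,2) w=7
  Add (1,7) w=7
  Add (2,4) w=7
  Add (3,4) w=7
  Add (0,8) w=8
  Skip (4,6) w=9 (creates cycle)
  Skip (1,6) w=12 (creates cycle)
  Skip (4,7) w=13 (creates cycle)
  Add (0,1) w=14
  Add (1,5) w=15
  Skip (7,8) w=15 (creates cycle)
MST weight = 69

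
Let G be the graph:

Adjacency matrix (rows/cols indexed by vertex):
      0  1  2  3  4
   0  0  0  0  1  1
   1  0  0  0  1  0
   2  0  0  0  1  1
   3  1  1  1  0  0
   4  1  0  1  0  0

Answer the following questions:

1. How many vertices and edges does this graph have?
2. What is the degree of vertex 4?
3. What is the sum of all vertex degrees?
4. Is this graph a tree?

Count: 5 vertices, 5 edges.
Vertex 4 has neighbors [0, 2], degree = 2.
Handshaking lemma: 2 * 5 = 10.
A tree on 5 vertices has 4 edges. This graph has 5 edges (1 extra). Not a tree.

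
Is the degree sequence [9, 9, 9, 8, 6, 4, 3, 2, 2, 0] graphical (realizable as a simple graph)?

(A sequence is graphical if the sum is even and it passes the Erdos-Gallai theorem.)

Sum of degrees = 52. Sum is even but fails Erdos-Gallai. The sequence is NOT graphical.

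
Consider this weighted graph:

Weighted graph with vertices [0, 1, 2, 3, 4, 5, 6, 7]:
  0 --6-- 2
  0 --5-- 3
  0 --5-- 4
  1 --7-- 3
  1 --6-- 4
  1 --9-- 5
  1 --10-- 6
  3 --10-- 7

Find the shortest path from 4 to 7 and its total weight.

Using Dijkstra's algorithm from vertex 4:
Shortest path: 4 -> 0 -> 3 -> 7
Total weight: 5 + 5 + 10 = 20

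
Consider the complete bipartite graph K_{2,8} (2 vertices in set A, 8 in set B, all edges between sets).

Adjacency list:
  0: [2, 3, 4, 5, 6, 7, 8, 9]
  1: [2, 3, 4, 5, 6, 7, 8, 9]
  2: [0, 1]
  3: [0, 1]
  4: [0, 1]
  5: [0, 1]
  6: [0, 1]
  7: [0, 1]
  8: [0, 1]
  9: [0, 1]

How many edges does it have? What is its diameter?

K_{2,8} has 2 * 8 = 16 edges.
Any vertex reaches any opposite-side vertex in 1 step; same-side vertices reach in 2 steps via any opposite-side vertex.
Diameter = 2.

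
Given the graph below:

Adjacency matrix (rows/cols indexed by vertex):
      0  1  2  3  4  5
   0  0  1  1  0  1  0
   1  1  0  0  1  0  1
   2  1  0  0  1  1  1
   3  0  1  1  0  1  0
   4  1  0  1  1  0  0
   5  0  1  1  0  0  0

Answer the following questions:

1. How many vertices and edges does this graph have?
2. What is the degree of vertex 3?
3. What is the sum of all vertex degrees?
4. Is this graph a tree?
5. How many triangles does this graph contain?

Count: 6 vertices, 9 edges.
Vertex 3 has neighbors [1, 2, 4], degree = 3.
Handshaking lemma: 2 * 9 = 18.
A tree on 6 vertices has 5 edges. This graph has 9 edges (4 extra). Not a tree.
Number of triangles = 2.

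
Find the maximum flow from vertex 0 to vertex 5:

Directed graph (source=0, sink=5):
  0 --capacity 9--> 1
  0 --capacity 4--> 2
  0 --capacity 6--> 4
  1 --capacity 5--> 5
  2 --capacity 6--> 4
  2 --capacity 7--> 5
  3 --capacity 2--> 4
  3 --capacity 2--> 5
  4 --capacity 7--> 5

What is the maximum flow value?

Computing max flow:
  Flow on (0->1): 5/9
  Flow on (0->2): 4/4
  Flow on (0->4): 6/6
  Flow on (1->5): 5/5
  Flow on (2->5): 4/7
  Flow on (4->5): 6/7
Maximum flow = 15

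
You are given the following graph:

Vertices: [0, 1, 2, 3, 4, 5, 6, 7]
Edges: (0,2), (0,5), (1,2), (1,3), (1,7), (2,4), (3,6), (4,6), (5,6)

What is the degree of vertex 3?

Vertex 3 has neighbors [1, 6], so deg(3) = 2.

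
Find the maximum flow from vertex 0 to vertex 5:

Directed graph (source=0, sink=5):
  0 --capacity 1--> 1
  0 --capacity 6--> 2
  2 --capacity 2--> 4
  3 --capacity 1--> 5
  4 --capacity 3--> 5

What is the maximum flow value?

Computing max flow:
  Flow on (0->2): 2/6
  Flow on (2->4): 2/2
  Flow on (4->5): 2/3
Maximum flow = 2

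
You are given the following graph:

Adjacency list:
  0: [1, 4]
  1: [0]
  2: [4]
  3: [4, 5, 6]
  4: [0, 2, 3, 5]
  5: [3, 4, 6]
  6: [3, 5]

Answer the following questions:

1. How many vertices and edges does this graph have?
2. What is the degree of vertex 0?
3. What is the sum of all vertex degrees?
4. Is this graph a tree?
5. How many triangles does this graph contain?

Count: 7 vertices, 8 edges.
Vertex 0 has neighbors [1, 4], degree = 2.
Handshaking lemma: 2 * 8 = 16.
A tree on 7 vertices has 6 edges. This graph has 8 edges (2 extra). Not a tree.
Number of triangles = 2.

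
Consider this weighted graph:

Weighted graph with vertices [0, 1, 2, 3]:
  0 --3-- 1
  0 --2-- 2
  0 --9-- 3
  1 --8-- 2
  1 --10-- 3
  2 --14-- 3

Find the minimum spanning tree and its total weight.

Applying Kruskal's algorithm (sort edges by weight, add if no cycle):
  Add (0,2) w=2
  Add (0,1) w=3
  Skip (1,2) w=8 (creates cycle)
  Add (0,3) w=9
  Skip (1,3) w=10 (creates cycle)
  Skip (2,3) w=14 (creates cycle)
MST weight = 14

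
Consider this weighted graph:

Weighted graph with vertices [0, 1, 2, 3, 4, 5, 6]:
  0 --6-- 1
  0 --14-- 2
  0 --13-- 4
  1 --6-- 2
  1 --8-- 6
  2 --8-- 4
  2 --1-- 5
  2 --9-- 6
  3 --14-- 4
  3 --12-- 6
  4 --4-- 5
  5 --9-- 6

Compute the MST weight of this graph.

Applying Kruskal's algorithm (sort edges by weight, add if no cycle):
  Add (2,5) w=1
  Add (4,5) w=4
  Add (0,1) w=6
  Add (1,2) w=6
  Add (1,6) w=8
  Skip (2,4) w=8 (creates cycle)
  Skip (2,6) w=9 (creates cycle)
  Skip (5,6) w=9 (creates cycle)
  Add (3,6) w=12
  Skip (0,4) w=13 (creates cycle)
  Skip (0,2) w=14 (creates cycle)
  Skip (3,4) w=14 (creates cycle)
MST weight = 37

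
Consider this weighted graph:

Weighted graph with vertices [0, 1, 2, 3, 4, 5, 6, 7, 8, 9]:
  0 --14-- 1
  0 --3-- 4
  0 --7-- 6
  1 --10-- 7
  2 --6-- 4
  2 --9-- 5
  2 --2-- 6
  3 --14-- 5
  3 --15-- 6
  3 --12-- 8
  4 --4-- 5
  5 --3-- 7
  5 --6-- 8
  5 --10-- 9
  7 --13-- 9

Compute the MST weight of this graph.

Applying Kruskal's algorithm (sort edges by weight, add if no cycle):
  Add (2,6) w=2
  Add (0,4) w=3
  Add (5,7) w=3
  Add (4,5) w=4
  Add (2,4) w=6
  Add (5,8) w=6
  Skip (0,6) w=7 (creates cycle)
  Skip (2,5) w=9 (creates cycle)
  Add (1,7) w=10
  Add (5,9) w=10
  Add (3,8) w=12
  Skip (7,9) w=13 (creates cycle)
  Skip (0,1) w=14 (creates cycle)
  Skip (3,5) w=14 (creates cycle)
  Skip (3,6) w=15 (creates cycle)
MST weight = 56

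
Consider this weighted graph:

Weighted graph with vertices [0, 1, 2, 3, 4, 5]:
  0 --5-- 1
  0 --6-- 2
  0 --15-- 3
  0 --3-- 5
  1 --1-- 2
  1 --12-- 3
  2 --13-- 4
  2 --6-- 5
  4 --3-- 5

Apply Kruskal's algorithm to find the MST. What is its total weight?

Applying Kruskal's algorithm (sort edges by weight, add if no cycle):
  Add (1,2) w=1
  Add (0,5) w=3
  Add (4,5) w=3
  Add (0,1) w=5
  Skip (0,2) w=6 (creates cycle)
  Skip (2,5) w=6 (creates cycle)
  Add (1,3) w=12
  Skip (2,4) w=13 (creates cycle)
  Skip (0,3) w=15 (creates cycle)
MST weight = 24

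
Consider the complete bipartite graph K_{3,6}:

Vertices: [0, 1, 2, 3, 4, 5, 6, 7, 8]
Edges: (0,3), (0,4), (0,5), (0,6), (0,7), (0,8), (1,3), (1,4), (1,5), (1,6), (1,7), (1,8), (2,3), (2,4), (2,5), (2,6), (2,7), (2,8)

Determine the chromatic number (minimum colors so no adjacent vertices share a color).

K_{3,6} is bipartite: vertices split into two independent sets of size 3 and 6.
Color one set 0, the other 1. No adjacent vertices share a color.
Chromatic number = 2.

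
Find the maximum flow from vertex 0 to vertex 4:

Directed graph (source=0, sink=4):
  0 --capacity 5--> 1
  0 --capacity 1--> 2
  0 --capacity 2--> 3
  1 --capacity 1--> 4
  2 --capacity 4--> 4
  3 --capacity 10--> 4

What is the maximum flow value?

Computing max flow:
  Flow on (0->1): 1/5
  Flow on (0->2): 1/1
  Flow on (0->3): 2/2
  Flow on (1->4): 1/1
  Flow on (2->4): 1/4
  Flow on (3->4): 2/10
Maximum flow = 4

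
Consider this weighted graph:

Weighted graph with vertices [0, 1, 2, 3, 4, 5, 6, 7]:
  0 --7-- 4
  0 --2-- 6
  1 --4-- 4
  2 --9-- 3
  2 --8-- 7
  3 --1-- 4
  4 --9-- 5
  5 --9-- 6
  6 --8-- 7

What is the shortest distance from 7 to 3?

Using Dijkstra's algorithm from vertex 7:
Shortest path: 7 -> 2 -> 3
Total weight: 8 + 9 = 17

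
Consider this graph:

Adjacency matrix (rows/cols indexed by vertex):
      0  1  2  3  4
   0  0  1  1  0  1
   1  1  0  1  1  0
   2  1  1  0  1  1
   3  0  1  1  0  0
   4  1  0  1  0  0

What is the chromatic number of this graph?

The graph has a maximum clique of size 3 (lower bound on chromatic number).
A valid 3-coloring: {0: 1, 1: 2, 2: 0, 3: 1, 4: 2}.
Chromatic number = 3.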